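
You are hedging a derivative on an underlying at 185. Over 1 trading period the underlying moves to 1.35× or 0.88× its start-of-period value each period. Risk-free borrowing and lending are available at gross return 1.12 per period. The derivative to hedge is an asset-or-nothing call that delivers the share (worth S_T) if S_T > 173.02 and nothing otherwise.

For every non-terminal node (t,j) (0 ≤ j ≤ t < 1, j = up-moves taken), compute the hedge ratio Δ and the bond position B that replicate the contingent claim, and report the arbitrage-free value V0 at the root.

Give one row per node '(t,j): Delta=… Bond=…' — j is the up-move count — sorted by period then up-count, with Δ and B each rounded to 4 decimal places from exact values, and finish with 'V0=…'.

(0,0): Delta=2.8723 Bond=-417.5152
V0=113.8678

The replicating-portfolio and risk-neutral prices coincide; use p* = (1.12−0.88)/(1.35−0.88) = 0.5106 for the latter.
Terminal values V(1,·): V(1,0)=0.0000, V(1,1)=249.7500
Node (0,0) S=185.0000: V=(p*·249.7500+(1−p*)·0.0000)/1.12=113.8678; Δ=(249.7500−0.0000)/(249.7500−162.8000)=2.8723; B=V−Δ·S=-417.5152
Each (Δ,B) replicates both successor values, so the strategy is self-financing and V0 is arbitrage-free.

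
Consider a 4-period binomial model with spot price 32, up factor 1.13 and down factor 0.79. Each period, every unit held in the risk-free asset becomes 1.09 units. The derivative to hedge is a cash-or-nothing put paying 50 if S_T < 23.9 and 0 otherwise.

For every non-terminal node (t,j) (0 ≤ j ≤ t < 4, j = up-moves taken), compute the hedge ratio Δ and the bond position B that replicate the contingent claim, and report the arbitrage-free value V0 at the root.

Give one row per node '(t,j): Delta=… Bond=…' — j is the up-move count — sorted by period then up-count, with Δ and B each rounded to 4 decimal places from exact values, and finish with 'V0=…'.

(0,0): Delta=-0.1300 Bond=4.3708
(1,0): Delta=-1.0165 Bond=27.1749
(1,1): Delta=-0.0474 Bond=1.7760
(2,0): Delta=-5.9608 Bond=128.3635
(2,1): Delta=-0.5556 Bond=16.4550
(2,2): Delta=0.0000 Bond=0.0000
(3,0): Delta=0.0000 Bond=45.8716
(3,1): Delta=-6.5164 Bond=152.4555
(3,2): Delta=0.0000 Bond=0.0000
(3,3): Delta=0.0000 Bond=0.0000
V0=0.2104

The replicating-portfolio and risk-neutral prices coincide; use p* = (1.09−0.79)/(1.13−0.79) = 0.8824 for the latter.
Terminal payoffs: V(4,0)=50.0000, V(4,1)=50.0000, V(4,2)=0.0000, V(4,3)=0.0000, V(4,4)=0.0000
Node (3,0) S=15.7772: V=(p*·50.0000+(1−p*)·50.0000)/1.09=45.8716; Δ=(50.0000−50.0000)/(17.8283−12.4640)=0.0000; B=V−Δ·S=45.8716
Node (3,1) S=22.5675: V=(p*·0.0000+(1−p*)·50.0000)/1.09=5.3967; Δ=(0.0000−50.0000)/(25.5012−17.8283)=-6.5164; B=V−Δ·S=152.4555
Node (3,2) S=32.2800: V=(p*·0.0000+(1−p*)·0.0000)/1.09=0.0000; Δ=(0.0000−0.0000)/(36.4764−25.5012)=0.0000; B=V−Δ·S=0.0000
Node (3,3) S=46.1727: V=(p*·0.0000+(1−p*)·0.0000)/1.09=0.0000; Δ=(0.0000−0.0000)/(52.1752−36.4764)=0.0000; B=V−Δ·S=0.0000
Node (2,0) S=19.9712: V=(p*·5.3967+(1−p*)·45.8716)/1.09=9.3196; Δ=(5.3967−45.8716)/(22.5675−15.7772)=-5.9608; B=V−Δ·S=128.3635
Node (2,1) S=28.5664: V=(p*·0.0000+(1−p*)·5.3967)/1.09=0.5825; Δ=(0.0000−5.3967)/(32.2800−22.5675)=-0.5556; B=V−Δ·S=16.4550
Node (2,2) S=40.8608: V=(p*·0.0000+(1−p*)·0.0000)/1.09=0.0000; Δ=(0.0000−0.0000)/(46.1727−32.2800)=0.0000; B=V−Δ·S=0.0000
Node (1,0) S=25.2800: V=(p*·0.5825+(1−p*)·9.3196)/1.09=1.4774; Δ=(0.5825−9.3196)/(28.5664−19.9712)=-1.0165; B=V−Δ·S=27.1749
Node (1,1) S=36.1600: V=(p*·0.0000+(1−p*)·0.5825)/1.09=0.0629; Δ=(0.0000−0.5825)/(40.8608−28.5664)=-0.0474; B=V−Δ·S=1.7760
Node (0,0) S=32.0000: V=(p*·0.0629+(1−p*)·1.4774)/1.09=0.2104; Δ=(0.0629−1.4774)/(36.1600−25.2800)=-0.1300; B=V−Δ·S=4.3708
Self-financing check: at every node Δ·S+B equals the discounted successor values.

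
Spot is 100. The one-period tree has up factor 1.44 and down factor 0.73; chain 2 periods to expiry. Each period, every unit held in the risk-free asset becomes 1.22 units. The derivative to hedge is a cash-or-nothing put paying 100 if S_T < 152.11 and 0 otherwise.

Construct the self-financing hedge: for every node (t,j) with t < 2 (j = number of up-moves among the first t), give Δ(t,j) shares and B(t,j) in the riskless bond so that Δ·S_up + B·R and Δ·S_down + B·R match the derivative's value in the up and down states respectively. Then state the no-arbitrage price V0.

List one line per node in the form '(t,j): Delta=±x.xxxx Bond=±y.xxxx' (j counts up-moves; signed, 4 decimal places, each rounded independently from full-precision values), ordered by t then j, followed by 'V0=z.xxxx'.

No-arbitrage ⇒ martingale measure with p* = (R−d)/(u−d) = 0.6901.
Terminal payoffs: V(2,0)=100.0000, V(2,1)=100.0000, V(2,2)=0.0000
Node (1,0) S=73.0000: V=(p*·100.0000+(1−p*)·100.0000)/1.22=81.9672; Δ=(100.0000−100.0000)/(105.1200−53.2900)=0.0000; B=V−Δ·S=81.9672
Node (1,1) S=144.0000: V=(p*·0.0000+(1−p*)·100.0000)/1.22=25.3983; Δ=(0.0000−100.0000)/(207.3600−105.1200)=-0.9781; B=V−Δ·S=166.2434
Node (0,0) S=100.0000: V=(p*·25.3983+(1−p*)·81.9672)/1.22=35.1858; Δ=(25.3983−81.9672)/(144.0000−73.0000)=-0.7967; B=V−Δ·S=114.8603
Check: Δ(0,0)·S0 + B(0,0) = 35.1858 = V0.

(0,0): Delta=-0.7967 Bond=114.8603
(1,0): Delta=0.0000 Bond=81.9672
(1,1): Delta=-0.9781 Bond=166.2434
V0=35.1858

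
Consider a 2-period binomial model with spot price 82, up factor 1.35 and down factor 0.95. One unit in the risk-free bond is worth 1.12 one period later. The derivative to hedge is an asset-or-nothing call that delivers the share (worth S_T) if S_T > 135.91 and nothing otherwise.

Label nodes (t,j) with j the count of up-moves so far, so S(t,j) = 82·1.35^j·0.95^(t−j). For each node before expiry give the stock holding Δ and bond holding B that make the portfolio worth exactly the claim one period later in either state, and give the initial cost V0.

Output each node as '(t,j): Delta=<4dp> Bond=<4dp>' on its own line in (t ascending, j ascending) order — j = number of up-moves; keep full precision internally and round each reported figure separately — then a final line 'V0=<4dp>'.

(0,0): Delta=1.7289 Bond=-120.2535
(1,0): Delta=0.0000 Bond=0.0000
(1,1): Delta=3.3750 Bond=-316.9035
V0=21.5191

Risk-neutral probability p* = (R−d)/(u−d) = (1.12−0.95)/(1.35−0.95) = 0.4250.
At expiry t=2: V(2,0)=0.0000, V(2,1)=0.0000, V(2,2)=149.4450
Node (1,0) S=77.9000: V=(p*·0.0000+(1−p*)·0.0000)/1.12=0.0000; Δ=(0.0000−0.0000)/(105.1650−74.0050)=0.0000; B=V−Δ·S=0.0000
Node (1,1) S=110.7000: V=(p*·149.4450+(1−p*)·0.0000)/1.12=56.7090; Δ=(149.4450−0.0000)/(149.4450−105.1650)=3.3750; B=V−Δ·S=-316.9035
Node (0,0) S=82.0000: V=(p*·56.7090+(1−p*)·0.0000)/1.12=21.5191; Δ=(56.7090−0.0000)/(110.7000−77.9000)=1.7289; B=V−Δ·S=-120.2535
Each (Δ,B) replicates both successor values, so the strategy is self-financing and V0 is arbitrage-free.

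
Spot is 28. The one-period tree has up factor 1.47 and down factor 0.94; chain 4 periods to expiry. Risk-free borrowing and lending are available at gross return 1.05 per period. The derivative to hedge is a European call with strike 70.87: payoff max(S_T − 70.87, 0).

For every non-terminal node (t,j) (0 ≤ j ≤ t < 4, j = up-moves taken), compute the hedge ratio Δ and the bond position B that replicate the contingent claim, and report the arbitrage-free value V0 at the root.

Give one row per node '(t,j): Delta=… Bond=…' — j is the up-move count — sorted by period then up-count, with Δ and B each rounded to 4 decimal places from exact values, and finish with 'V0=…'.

Risk-neutral probability p* = (R−d)/(u−d) = (1.05−0.94)/(1.47−0.94) = 0.2075.
At expiry t=4: V(4,0)=0.0000, V(4,1)=0.0000, V(4,2)=0.0000, V(4,3)=12.7361, V(4,4)=59.8757
Node (3,0) S=23.2564: V=(p*·0.0000+(1−p*)·0.0000)/1.05=0.0000; Δ=(0.0000−0.0000)/(34.1868−21.8610)=0.0000; B=V−Δ·S=0.0000
Node (3,1) S=36.3690: V=(p*·0.0000+(1−p*)·0.0000)/1.05=0.0000; Δ=(0.0000−0.0000)/(53.4624−34.1868)=0.0000; B=V−Δ·S=0.0000
Node (3,2) S=56.8749: V=(p*·12.7361+(1−p*)·0.0000)/1.05=2.5175; Δ=(12.7361−0.0000)/(83.6061−53.4624)=0.4225; B=V−Δ·S=-21.5129
Node (3,3) S=88.9426: V=(p*·59.8757+(1−p*)·12.7361)/1.05=21.4474; Δ=(59.8757−12.7361)/(130.7457−83.6061)=1.0000; B=V−Δ·S=-67.4952
Node (2,0) S=24.7408: V=(p*·0.0000+(1−p*)·0.0000)/1.05=0.0000; Δ=(0.0000−0.0000)/(36.3690−23.2564)=0.0000; B=V−Δ·S=0.0000
Node (2,1) S=38.6904: V=(p*·2.5175+(1−p*)·0.0000)/1.05=0.4976; Δ=(2.5175−0.0000)/(56.8749−36.3690)=0.1228; B=V−Δ·S=-4.2523
Node (2,2) S=60.5052: V=(p*·21.4474+(1−p*)·2.5175)/1.05=6.1394; Δ=(21.4474−2.5175)/(88.9426−56.8749)=0.5903; B=V−Δ·S=-29.5775
Node (1,0) S=26.3200: V=(p*·0.4976+(1−p*)·0.0000)/1.05=0.0984; Δ=(0.4976−0.0000)/(38.6904−24.7408)=0.0357; B=V−Δ·S=-0.8405
Node (1,1) S=41.1600: V=(p*·6.1394+(1−p*)·0.4976)/1.05=1.5891; Δ=(6.1394−0.4976)/(60.5052−38.6904)=0.2586; B=V−Δ·S=-9.0557
Node (0,0) S=28.0000: V=(p*·1.5891+(1−p*)·0.0984)/1.05=0.3883; Δ=(1.5891−0.0984)/(41.1600−26.3200)=0.1005; B=V−Δ·S=-2.4244
Self-financing check: at every node Δ·S+B equals the discounted successor values.

(0,0): Delta=0.1005 Bond=-2.4244
(1,0): Delta=0.0357 Bond=-0.8405
(1,1): Delta=0.2586 Bond=-9.0557
(2,0): Delta=0.0000 Bond=0.0000
(2,1): Delta=0.1228 Bond=-4.2523
(2,2): Delta=0.5903 Bond=-29.5775
(3,0): Delta=0.0000 Bond=0.0000
(3,1): Delta=0.0000 Bond=0.0000
(3,2): Delta=0.4225 Bond=-21.5129
(3,3): Delta=1.0000 Bond=-67.4952
V0=0.3883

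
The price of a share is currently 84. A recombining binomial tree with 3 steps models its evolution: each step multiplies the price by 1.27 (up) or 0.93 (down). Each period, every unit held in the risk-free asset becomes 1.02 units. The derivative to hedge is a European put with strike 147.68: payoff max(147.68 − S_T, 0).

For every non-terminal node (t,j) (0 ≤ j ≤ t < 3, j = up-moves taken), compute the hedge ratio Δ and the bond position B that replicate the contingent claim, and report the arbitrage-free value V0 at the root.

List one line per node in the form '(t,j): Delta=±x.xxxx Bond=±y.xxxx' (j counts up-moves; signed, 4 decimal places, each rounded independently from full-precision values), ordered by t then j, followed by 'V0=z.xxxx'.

(0,0): Delta=-0.9425 Bond=134.7582
(1,0): Delta=-1.0000 Bond=141.9454
(1,1): Delta=-0.8255 Bond=124.9757
(2,0): Delta=-1.0000 Bond=144.7843
(2,1): Delta=-1.0000 Bond=144.7843
(2,2): Delta=-0.4707 Bond=79.3942
V0=55.5883

Since d<R<u, set p* = (R−d)/(u−d) = 0.2647; price each node as the discounted p*-expectation of its children.
Terminal values V(3,·): V(3,0)=80.1140, V(3,1)=55.4125, V(3,2)=21.6803, V(3,3)=0.0000
(2,0): S=72.6516. Δ = (V_up−V_dn)/(S_up−S_dn) = (55.4125−80.1140)/(92.2675−67.5660) = -1.0000. V = [p*·55.4125 + (1−p*)·80.1140]/1.02 = 72.1327. B = V − Δ·S = 144.7843.
(2,1): S=99.2124. Δ = (V_up−V_dn)/(S_up−S_dn) = (21.6803−55.4125)/(125.9997−92.2675) = -1.0000. V = [p*·21.6803 + (1−p*)·55.4125]/1.02 = 45.5719. B = V − Δ·S = 144.7843.
(2,2): S=135.4836. Δ = (V_up−V_dn)/(S_up−S_dn) = (0.0000−21.6803)/(172.0642−125.9997) = -0.4707. V = [p*·0.0000 + (1−p*)·21.6803]/1.02 = 15.6288. B = V − Δ·S = 79.3942.
(1,0): S=78.1200. Δ = (V_up−V_dn)/(S_up−S_dn) = (45.5719−72.1327)/(99.2124−72.6516) = -1.0000. V = [p*·45.5719 + (1−p*)·72.1327]/1.02 = 63.8254. B = V − Δ·S = 141.9454.
(1,1): S=106.6800. Δ = (V_up−V_dn)/(S_up−S_dn) = (15.6288−45.5719)/(135.4836−99.2124) = -0.8255. V = [p*·15.6288 + (1−p*)·45.5719]/1.02 = 36.9076. B = V − Δ·S = 124.9757.
(0,0): S=84.0000. Δ = (V_up−V_dn)/(S_up−S_dn) = (36.9076−63.8254)/(106.6800−78.1200) = -0.9425. V = [p*·36.9076 + (1−p*)·63.8254]/1.02 = 55.5883. B = V − Δ·S = 134.7582.
Root portfolio cost Δ·84+B reproduces V0=55.5883.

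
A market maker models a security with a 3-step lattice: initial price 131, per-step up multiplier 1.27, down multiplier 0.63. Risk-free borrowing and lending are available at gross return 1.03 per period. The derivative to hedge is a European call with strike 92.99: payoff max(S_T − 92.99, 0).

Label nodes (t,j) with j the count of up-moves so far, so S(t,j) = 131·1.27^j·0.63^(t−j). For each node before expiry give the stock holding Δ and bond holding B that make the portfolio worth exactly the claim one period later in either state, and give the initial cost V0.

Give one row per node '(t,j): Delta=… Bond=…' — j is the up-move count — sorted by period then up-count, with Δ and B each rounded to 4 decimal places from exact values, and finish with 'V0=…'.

Risk-neutral probability p* = (R−d)/(u−d) = (1.03−0.63)/(1.27−0.63) = 0.6250.
Payoff layer (t=3): V(3,0)=0.0000, V(3,1)=0.0000, V(3,2)=40.1226, V(3,3)=175.3482
(2,0): S=51.9939. Δ = (V_up−V_dn)/(S_up−S_dn) = (0.0000−0.0000)/(66.0323−32.7562) = 0.0000. V = [p*·0.0000 + (1−p*)·0.0000]/1.03 = 0.0000. B = V − Δ·S = 0.0000.
(2,1): S=104.8131. Δ = (V_up−V_dn)/(S_up−S_dn) = (40.1226−0.0000)/(133.1126−66.0323) = 0.5981. V = [p*·40.1226 + (1−p*)·0.0000]/1.03 = 24.3463. B = V − Δ·S = -38.3454.
(2,2): S=211.2899. Δ = (V_up−V_dn)/(S_up−S_dn) = (175.3482−40.1226)/(268.3382−133.1126) = 1.0000. V = [p*·175.3482 + (1−p*)·40.1226]/1.03 = 121.0083. B = V − Δ·S = -90.2816.
(1,0): S=82.5300. Δ = (V_up−V_dn)/(S_up−S_dn) = (24.3463−0.0000)/(104.8131−51.9939) = 0.4609. V = [p*·24.3463 + (1−p*)·0.0000]/1.03 = 14.7732. B = V − Δ·S = -23.2678.
(1,1): S=166.3700. Δ = (V_up−V_dn)/(S_up−S_dn) = (121.0083−24.3463)/(211.2899−104.8131) = 0.9078. V = [p*·121.0083 + (1−p*)·24.3463]/1.03 = 82.2913. B = V − Δ·S = -68.7432.
(0,0): S=131.0000. Δ = (V_up−V_dn)/(S_up−S_dn) = (82.2913−14.7732)/(166.3700−82.5300) = 0.8053. V = [p*·82.2913 + (1−p*)·14.7732]/1.03 = 55.3127. B = V − Δ·S = -50.1844.
Self-financing check: at every node Δ·S+B equals the discounted successor values.

(0,0): Delta=0.8053 Bond=-50.1844
(1,0): Delta=0.4609 Bond=-23.2678
(1,1): Delta=0.9078 Bond=-68.7432
(2,0): Delta=0.0000 Bond=0.0000
(2,1): Delta=0.5981 Bond=-38.3454
(2,2): Delta=1.0000 Bond=-90.2816
V0=55.3127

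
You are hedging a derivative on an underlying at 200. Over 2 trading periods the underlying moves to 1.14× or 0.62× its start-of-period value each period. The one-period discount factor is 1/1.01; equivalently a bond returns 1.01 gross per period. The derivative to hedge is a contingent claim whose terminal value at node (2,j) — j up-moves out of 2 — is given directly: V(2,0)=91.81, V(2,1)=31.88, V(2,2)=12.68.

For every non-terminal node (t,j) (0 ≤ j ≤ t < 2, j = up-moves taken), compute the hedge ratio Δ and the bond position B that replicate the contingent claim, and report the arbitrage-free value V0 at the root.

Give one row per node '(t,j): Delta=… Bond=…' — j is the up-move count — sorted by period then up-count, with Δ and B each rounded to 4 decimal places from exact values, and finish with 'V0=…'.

No-arbitrage ⇒ martingale measure with p* = (R−d)/(u−d) = 0.7500.
Payoff layer (t=2): V(2,0)=91.8100, V(2,1)=31.8800, V(2,2)=12.6800
Node (1,0) S=124.0000: V=(p*·31.8800+(1−p*)·91.8100)/1.01=46.3985; Δ=(31.8800−91.8100)/(141.3600−76.8800)=-0.9294; B=V−Δ·S=161.6485
Node (1,1) S=228.0000: V=(p*·12.6800+(1−p*)·31.8800)/1.01=17.3069; Δ=(12.6800−31.8800)/(259.9200−141.3600)=-0.1619; B=V−Δ·S=54.2300
Node (0,0) S=200.0000: V=(p*·17.3069+(1−p*)·46.3985)/1.01=24.3365; Δ=(17.3069−46.3985)/(228.0000−124.0000)=-0.2797; B=V−Δ·S=80.2818
Check: Δ(0,0)·S0 + B(0,0) = 24.3365 = V0.

(0,0): Delta=-0.2797 Bond=80.2818
(1,0): Delta=-0.9294 Bond=161.6485
(1,1): Delta=-0.1619 Bond=54.2300
V0=24.3365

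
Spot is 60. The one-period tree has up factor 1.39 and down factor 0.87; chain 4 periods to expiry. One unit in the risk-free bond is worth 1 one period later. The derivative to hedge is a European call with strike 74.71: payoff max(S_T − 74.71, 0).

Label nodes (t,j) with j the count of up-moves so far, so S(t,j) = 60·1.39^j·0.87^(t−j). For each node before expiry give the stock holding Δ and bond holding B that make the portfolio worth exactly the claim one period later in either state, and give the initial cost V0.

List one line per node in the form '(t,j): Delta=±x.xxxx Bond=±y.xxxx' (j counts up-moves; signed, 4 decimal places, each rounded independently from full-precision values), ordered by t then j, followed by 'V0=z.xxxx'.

(0,0): Delta=0.4546 Bond=-20.8735
(1,0): Delta=0.3008 Bond=-12.8472
(1,1): Delta=0.7433 Bond=-44.9524
(2,0): Delta=0.1380 Bond=-5.4519
(2,1): Delta=0.6066 Bond=-35.0332
(2,2): Delta=1.0000 Bond=-74.7100
(3,0): Delta=0.0000 Bond=0.0000
(3,1): Delta=0.3971 Bond=-21.8075
(3,2): Delta=1.0000 Bond=-74.7100
(3,3): Delta=1.0000 Bond=-74.7100
V0=6.4019

Since d<R<u, set p* = (R−d)/(u−d) = 0.2500; price each node as the discounted p*-expectation of its children.
Terminal values V(4,·): V(4,0)=0.0000, V(4,1)=0.0000, V(4,2)=13.0344, V(4,3)=65.4793, V(4,4)=149.2706
Node (3,0) S=39.5102: V=(p*·0.0000+(1−p*)·0.0000)/1=0.0000; Δ=(0.0000−0.0000)/(54.9192−34.3739)=0.0000; B=V−Δ·S=0.0000
Node (3,1) S=63.1255: V=(p*·13.0344+(1−p*)·0.0000)/1=3.2586; Δ=(13.0344−0.0000)/(87.7444−54.9192)=0.3971; B=V−Δ·S=-21.8075
Node (3,2) S=100.8556: V=(p*·65.4793+(1−p*)·13.0344)/1=26.1456; Δ=(65.4793−13.0344)/(140.1893−87.7444)=1.0000; B=V−Δ·S=-74.7100
Node (3,3) S=161.1371: V=(p*·149.2706+(1−p*)·65.4793)/1=86.4271; Δ=(149.2706−65.4793)/(223.9806−140.1893)=1.0000; B=V−Δ·S=-74.7100
Node (2,0) S=45.4140: V=(p*·3.2586+(1−p*)·0.0000)/1=0.8146; Δ=(3.2586−0.0000)/(63.1255−39.5102)=0.1380; B=V−Δ·S=-5.4519
Node (2,1) S=72.5580: V=(p*·26.1456+(1−p*)·3.2586)/1=8.9804; Δ=(26.1456−3.2586)/(100.8556−63.1255)=0.6066; B=V−Δ·S=-35.0332
Node (2,2) S=115.9260: V=(p*·86.4271+(1−p*)·26.1456)/1=41.2160; Δ=(86.4271−26.1456)/(161.1371−100.8556)=1.0000; B=V−Δ·S=-74.7100
Node (1,0) S=52.2000: V=(p*·8.9804+(1−p*)·0.8146)/1=2.8561; Δ=(8.9804−0.8146)/(72.5580−45.4140)=0.3008; B=V−Δ·S=-12.8472
Node (1,1) S=83.4000: V=(p*·41.2160+(1−p*)·8.9804)/1=17.0393; Δ=(41.2160−8.9804)/(115.9260−72.5580)=0.7433; B=V−Δ·S=-44.9524
Node (0,0) S=60.0000: V=(p*·17.0393+(1−p*)·2.8561)/1=6.4019; Δ=(17.0393−2.8561)/(83.4000−52.2000)=0.4546; B=V−Δ·S=-20.8735
Each (Δ,B) replicates both successor values, so the strategy is self-financing and V0 is arbitrage-free.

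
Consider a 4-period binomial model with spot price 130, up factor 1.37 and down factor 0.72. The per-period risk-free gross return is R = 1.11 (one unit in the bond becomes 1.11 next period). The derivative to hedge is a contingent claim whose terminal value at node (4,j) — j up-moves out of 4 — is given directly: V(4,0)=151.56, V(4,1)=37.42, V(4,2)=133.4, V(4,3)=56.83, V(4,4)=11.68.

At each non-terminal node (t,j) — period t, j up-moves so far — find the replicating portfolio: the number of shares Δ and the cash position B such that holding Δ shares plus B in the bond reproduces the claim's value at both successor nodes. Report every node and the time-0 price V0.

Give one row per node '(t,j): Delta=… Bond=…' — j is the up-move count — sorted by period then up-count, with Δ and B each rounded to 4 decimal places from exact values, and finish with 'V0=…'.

Under the risk-neutral measure, an up-move has probability p* = (R−d)/(u−d) = 0.6000 and values discount at R = 1.11.
Payoff layer (t=4): V(4,0)=151.5600, V(4,1)=37.4200, V(4,2)=133.4000, V(4,3)=56.8300, V(4,4)=11.6800
  t=3,j=0: stock 48.5222 → up 66.4755 (V=37.4200), down 34.9360 (V=151.5600). Price 74.8432; hedge Δ=-3.6190, bond B=250.4432.
  t=3,j=1: stock 92.3270 → up 126.4880 (V=133.4000), down 66.4755 (V=37.4200). Price 85.5928; hedge Δ=1.5993, bond B=-62.0687.
  t=3,j=2: stock 175.6778 → up 240.6786 (V=56.8300), down 126.4880 (V=133.4000). Price 78.7910; hedge Δ=-0.6705, bond B=196.5910.
  t=3,j=3: stock 334.2759 → up 457.9580 (V=11.6800), down 240.6786 (V=56.8300). Price 26.7928; hedge Δ=-0.2078, bond B=96.2543.
  t=2,j=0: stock 67.3920 → up 92.3270 (V=85.5928), down 48.5222 (V=74.8432). Price 73.2369; hedge Δ=0.2454, bond B=56.6991.
  t=2,j=1: stock 128.2320 → up 175.6778 (V=78.7910), down 92.3270 (V=85.5928). Price 73.4340; hedge Δ=-0.0816, bond B=83.8983.
  t=2,j=2: stock 243.9970 → up 334.2759 (V=26.7928), down 175.6778 (V=78.7910). Price 42.8757; hedge Δ=-0.3279, bond B=122.8730.
  t=1,j=0: stock 93.6000 → up 128.2320 (V=73.4340), down 67.3920 (V=73.2369). Price 66.0857; hedge Δ=0.0032, bond B=65.7825.
  t=1,j=1: stock 178.1000 → up 243.9970 (V=42.8757), down 128.2320 (V=73.4340). Price 49.6388; hedge Δ=-0.2640, bond B=96.6514.
  t=0,j=0: stock 130.0000 → up 178.1000 (V=49.6388), down 93.6000 (V=66.0857). Price 50.6464; hedge Δ=-0.1946, bond B=75.9494.
Self-financing check: at every node Δ·S+B equals the discounted successor values.

(0,0): Delta=-0.1946 Bond=75.9494
(1,0): Delta=0.0032 Bond=65.7825
(1,1): Delta=-0.2640 Bond=96.6514
(2,0): Delta=0.2454 Bond=56.6991
(2,1): Delta=-0.0816 Bond=83.8983
(2,2): Delta=-0.3279 Bond=122.8730
(3,0): Delta=-3.6190 Bond=250.4432
(3,1): Delta=1.5993 Bond=-62.0687
(3,2): Delta=-0.6705 Bond=196.5910
(3,3): Delta=-0.2078 Bond=96.2543
V0=50.6464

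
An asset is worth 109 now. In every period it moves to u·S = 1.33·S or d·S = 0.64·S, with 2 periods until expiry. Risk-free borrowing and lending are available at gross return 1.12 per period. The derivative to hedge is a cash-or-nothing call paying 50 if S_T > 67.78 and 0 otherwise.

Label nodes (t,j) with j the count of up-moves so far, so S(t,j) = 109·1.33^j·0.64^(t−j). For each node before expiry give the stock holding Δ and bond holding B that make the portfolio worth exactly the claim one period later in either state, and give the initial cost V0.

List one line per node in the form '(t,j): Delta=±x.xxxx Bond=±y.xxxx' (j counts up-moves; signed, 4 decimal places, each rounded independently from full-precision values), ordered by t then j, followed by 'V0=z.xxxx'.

Risk-neutral probability p* = (R−d)/(u−d) = (1.12−0.64)/(1.33−0.64) = 0.6957.
Payoff layer (t=2): V(2,0)=0.0000, V(2,1)=50.0000, V(2,2)=50.0000
Node (1,0) S=69.7600: V=(p*·50.0000+(1−p*)·0.0000)/1.12=31.0559; Δ=(50.0000−0.0000)/(92.7808−44.6464)=1.0388; B=V−Δ·S=-41.4079
Node (1,1) S=144.9700: V=(p*·50.0000+(1−p*)·50.0000)/1.12=44.6429; Δ=(50.0000−50.0000)/(192.8101−92.7808)=0.0000; B=V−Δ·S=44.6429
Node (0,0) S=109.0000: V=(p*·44.6429+(1−p*)·31.0559)/1.12=36.1676; Δ=(44.6429−31.0559)/(144.9700−69.7600)=0.1807; B=V−Δ·S=16.4763
Self-financing check: at every node Δ·S+B equals the discounted successor values.

(0,0): Delta=0.1807 Bond=16.4763
(1,0): Delta=1.0388 Bond=-41.4079
(1,1): Delta=0.0000 Bond=44.6429
V0=36.1676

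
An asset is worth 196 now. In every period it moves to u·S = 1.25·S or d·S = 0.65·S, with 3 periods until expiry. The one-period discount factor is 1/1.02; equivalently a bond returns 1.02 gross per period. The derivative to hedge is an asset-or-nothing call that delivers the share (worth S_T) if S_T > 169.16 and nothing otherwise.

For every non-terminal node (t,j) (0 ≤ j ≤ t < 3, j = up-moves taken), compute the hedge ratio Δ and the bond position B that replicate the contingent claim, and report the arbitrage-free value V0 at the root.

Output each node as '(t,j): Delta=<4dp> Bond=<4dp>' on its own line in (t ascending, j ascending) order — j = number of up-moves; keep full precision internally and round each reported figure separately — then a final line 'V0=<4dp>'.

No-arbitrage ⇒ martingale measure with p* = (R−d)/(u−d) = 0.6167.
At expiry t=3: V(3,0)=0.0000, V(3,1)=0.0000, V(3,2)=199.0625, V(3,3)=382.8125
(2,0): S=82.8100. Δ = (V_up−V_dn)/(S_up−S_dn) = (0.0000−0.0000)/(103.5125−53.8265) = 0.0000. V = [p*·0.0000 + (1−p*)·0.0000]/1.02 = 0.0000. B = V − Δ·S = 0.0000.
(2,1): S=159.2500. Δ = (V_up−V_dn)/(S_up−S_dn) = (199.0625−0.0000)/(199.0625−103.5125) = 2.0833. V = [p*·199.0625 + (1−p*)·0.0000]/1.02 = 120.3482. B = V − Δ·S = -211.4226.
(2,2): S=306.2500. Δ = (V_up−V_dn)/(S_up−S_dn) = (382.8125−199.0625)/(382.8125−199.0625) = 1.0000. V = [p*·382.8125 + (1−p*)·199.0625]/1.02 = 306.2500. B = V − Δ·S = 0.0000.
(1,0): S=127.4000. Δ = (V_up−V_dn)/(S_up−S_dn) = (120.3482−0.0000)/(159.2500−82.8100) = 1.5744. V = [p*·120.3482 + (1−p*)·0.0000]/1.02 = 72.7596. B = V − Δ·S = -127.8208.
(1,1): S=245.0000. Δ = (V_up−V_dn)/(S_up−S_dn) = (306.2500−120.3482)/(306.2500−159.2500) = 1.2646. V = [p*·306.2500 + (1−p*)·120.3482]/1.02 = 230.3801. B = V − Δ·S = -79.4562.
(0,0): S=196.0000. Δ = (V_up−V_dn)/(S_up−S_dn) = (230.3801−72.7596)/(245.0000−127.4000) = 1.3403. V = [p*·230.3801 + (1−p*)·72.7596]/1.02 = 166.6263. B = V − Δ·S = -96.0745.
The time-0 hedge costs 166.6263, which is the no-arbitrage price.

(0,0): Delta=1.3403 Bond=-96.0745
(1,0): Delta=1.5744 Bond=-127.8208
(1,1): Delta=1.2646 Bond=-79.4562
(2,0): Delta=0.0000 Bond=0.0000
(2,1): Delta=2.0833 Bond=-211.4226
(2,2): Delta=1.0000 Bond=0.0000
V0=166.6263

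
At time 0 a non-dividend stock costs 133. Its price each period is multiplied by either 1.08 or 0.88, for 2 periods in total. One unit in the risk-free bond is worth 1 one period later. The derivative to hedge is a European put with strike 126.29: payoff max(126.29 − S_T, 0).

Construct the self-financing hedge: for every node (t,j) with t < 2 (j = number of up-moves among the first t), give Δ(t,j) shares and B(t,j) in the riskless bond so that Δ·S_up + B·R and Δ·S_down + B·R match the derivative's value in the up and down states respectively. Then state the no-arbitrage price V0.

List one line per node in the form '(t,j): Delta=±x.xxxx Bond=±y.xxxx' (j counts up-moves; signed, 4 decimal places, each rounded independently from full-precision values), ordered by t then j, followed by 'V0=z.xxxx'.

(0,0): Delta=-0.3503 Bond=50.3168
(1,0): Delta=-0.9952 Bond=125.7919
(1,1): Delta=0.0000 Bond=0.0000
V0=3.7272

Since d<R<u, set p* = (R−d)/(u−d) = 0.6000; price each node as the discounted p*-expectation of its children.
Terminal payoffs: V(2,0)=23.2948, V(2,1)=0.0000, V(2,2)=0.0000
(1,0): S=117.0400. Δ = (V_up−V_dn)/(S_up−S_dn) = (0.0000−23.2948)/(126.4032−102.9952) = -0.9952. V = [p*·0.0000 + (1−p*)·23.2948]/1 = 9.3179. B = V − Δ·S = 125.7919.
(1,1): S=143.6400. Δ = (V_up−V_dn)/(S_up−S_dn) = (0.0000−0.0000)/(155.1312−126.4032) = 0.0000. V = [p*·0.0000 + (1−p*)·0.0000]/1 = 0.0000. B = V − Δ·S = 0.0000.
(0,0): S=133.0000. Δ = (V_up−V_dn)/(S_up−S_dn) = (0.0000−9.3179)/(143.6400−117.0400) = -0.3503. V = [p*·0.0000 + (1−p*)·9.3179]/1 = 3.7272. B = V − Δ·S = 50.3168.
Each (Δ,B) replicates both successor values, so the strategy is self-financing and V0 is arbitrage-free.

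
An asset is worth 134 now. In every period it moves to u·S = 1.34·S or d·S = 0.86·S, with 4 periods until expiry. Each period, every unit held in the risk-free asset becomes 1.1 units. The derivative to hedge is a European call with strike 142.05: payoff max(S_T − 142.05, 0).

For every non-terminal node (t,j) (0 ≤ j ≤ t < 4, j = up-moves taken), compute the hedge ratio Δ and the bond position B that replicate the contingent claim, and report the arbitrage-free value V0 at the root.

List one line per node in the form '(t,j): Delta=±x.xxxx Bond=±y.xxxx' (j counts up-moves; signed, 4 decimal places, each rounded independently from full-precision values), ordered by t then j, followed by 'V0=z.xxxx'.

The replicating-portfolio and risk-neutral prices coincide; use p* = (1.1−0.86)/(1.34−0.86) = 0.5000 for the latter.
Terminal values V(4,·): V(4,0)=0.0000, V(4,1)=0.0000, V(4,2)=35.9055, V(4,3)=135.2294, V(4,4)=289.9900
(3,0): S=85.2315. Δ = (V_up−V_dn)/(S_up−S_dn) = (0.0000−0.0000)/(114.2102−73.2991) = 0.0000. V = [p*·0.0000 + (1−p*)·0.0000]/1.1 = 0.0000. B = V − Δ·S = 0.0000.
(3,1): S=132.8026. Δ = (V_up−V_dn)/(S_up−S_dn) = (35.9055−0.0000)/(177.9555−114.2102) = 0.5633. V = [p*·35.9055 + (1−p*)·0.0000]/1.1 = 16.3207. B = V − Δ·S = -58.4824.
(3,2): S=206.9249. Δ = (V_up−V_dn)/(S_up−S_dn) = (135.2294−35.9055)/(277.2794−177.9555) = 1.0000. V = [p*·135.2294 + (1−p*)·35.9055]/1.1 = 77.7886. B = V − Δ·S = -129.1364.
(3,3): S=322.4179. Δ = (V_up−V_dn)/(S_up−S_dn) = (289.9900−135.2294)/(432.0400−277.2794) = 1.0000. V = [p*·289.9900 + (1−p*)·135.2294]/1.1 = 193.2816. B = V − Δ·S = -129.1364.
(2,0): S=99.1064. Δ = (V_up−V_dn)/(S_up−S_dn) = (16.3207−0.0000)/(132.8026−85.2315) = 0.3431. V = [p*·16.3207 + (1−p*)·0.0000]/1.1 = 7.4185. B = V − Δ·S = -26.5829.
(2,1): S=154.4216. Δ = (V_up−V_dn)/(S_up−S_dn) = (77.7886−16.3207)/(206.9249−132.8026) = 0.8293. V = [p*·77.7886 + (1−p*)·16.3207]/1.1 = 42.7769. B = V − Δ·S = -85.2812.
(2,2): S=240.6104. Δ = (V_up−V_dn)/(S_up−S_dn) = (193.2816−77.7886)/(322.4179−206.9249) = 1.0000. V = [p*·193.2816 + (1−p*)·77.7886]/1.1 = 123.2137. B = V − Δ·S = -117.3967.
(1,0): S=115.2400. Δ = (V_up−V_dn)/(S_up−S_dn) = (42.7769−7.4185)/(154.4216−99.1064) = 0.6392. V = [p*·42.7769 + (1−p*)·7.4185]/1.1 = 22.8161. B = V − Δ·S = -50.8473.
(1,1): S=179.5600. Δ = (V_up−V_dn)/(S_up−S_dn) = (123.2137−42.7769)/(240.6104−154.4216) = 0.9333. V = [p*·123.2137 + (1−p*)·42.7769]/1.1 = 75.4503. B = V − Δ·S = -92.1263.
(0,0): S=134.0000. Δ = (V_up−V_dn)/(S_up−S_dn) = (75.4503−22.8161)/(179.5600−115.2400) = 0.8183. V = [p*·75.4503 + (1−p*)·22.8161]/1.1 = 44.6665. B = V − Δ·S = -64.9880.
Self-financing check: at every node Δ·S+B equals the discounted successor values.

(0,0): Delta=0.8183 Bond=-64.9880
(1,0): Delta=0.6392 Bond=-50.8473
(1,1): Delta=0.9333 Bond=-92.1263
(2,0): Delta=0.3431 Bond=-26.5829
(2,1): Delta=0.8293 Bond=-85.2812
(2,2): Delta=1.0000 Bond=-117.3967
(3,0): Delta=0.0000 Bond=0.0000
(3,1): Delta=0.5633 Bond=-58.4824
(3,2): Delta=1.0000 Bond=-129.1364
(3,3): Delta=1.0000 Bond=-129.1364
V0=44.6665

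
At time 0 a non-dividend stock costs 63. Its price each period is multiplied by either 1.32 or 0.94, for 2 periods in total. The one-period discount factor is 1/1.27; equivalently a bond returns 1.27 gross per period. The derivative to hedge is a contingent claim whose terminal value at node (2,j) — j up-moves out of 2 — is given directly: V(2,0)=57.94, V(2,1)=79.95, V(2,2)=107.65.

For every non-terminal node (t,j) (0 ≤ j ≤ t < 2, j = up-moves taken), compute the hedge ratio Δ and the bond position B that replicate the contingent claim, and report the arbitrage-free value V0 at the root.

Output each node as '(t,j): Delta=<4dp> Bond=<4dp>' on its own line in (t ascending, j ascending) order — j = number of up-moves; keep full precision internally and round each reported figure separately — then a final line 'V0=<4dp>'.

(0,0): Delta=0.8864 Bond=6.4387
(1,0): Delta=0.9781 Bond=2.7513
(1,1): Delta=0.8766 Bond=8.9992
V0=62.2847

Since d<R<u, set p* = (R−d)/(u−d) = 0.8684; price each node as the discounted p*-expectation of its children.
Terminal payoffs: V(2,0)=57.9400, V(2,1)=79.9500, V(2,2)=107.6500
(1,0): S=59.2200. Δ = (V_up−V_dn)/(S_up−S_dn) = (79.9500−57.9400)/(78.1704−55.6668) = 0.9781. V = [p*·79.9500 + (1−p*)·57.9400]/1.27 = 60.6724. B = V − Δ·S = 2.7513.
(1,1): S=83.1600. Δ = (V_up−V_dn)/(S_up−S_dn) = (107.6500−79.9500)/(109.7712−78.1704) = 0.8766. V = [p*·107.6500 + (1−p*)·79.9500]/1.27 = 81.8939. B = V − Δ·S = 8.9992.
(0,0): S=63.0000. Δ = (V_up−V_dn)/(S_up−S_dn) = (81.8939−60.6724)/(83.1600−59.2200) = 0.8864. V = [p*·81.8939 + (1−p*)·60.6724]/1.27 = 62.2847. B = V − Δ·S = 6.4387.
Check: Δ(0,0)·S0 + B(0,0) = 62.2847 = V0.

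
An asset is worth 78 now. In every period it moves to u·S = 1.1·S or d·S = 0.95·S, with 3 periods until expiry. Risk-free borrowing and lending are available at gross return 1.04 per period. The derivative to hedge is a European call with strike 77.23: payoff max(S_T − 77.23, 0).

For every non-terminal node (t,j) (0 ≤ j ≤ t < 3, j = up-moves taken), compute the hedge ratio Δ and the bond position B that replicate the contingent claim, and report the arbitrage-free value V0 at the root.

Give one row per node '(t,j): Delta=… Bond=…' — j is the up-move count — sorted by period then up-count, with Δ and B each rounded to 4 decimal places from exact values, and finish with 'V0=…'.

Under the risk-neutral measure, an up-move has probability p* = (R−d)/(u−d) = 0.6000 and values discount at R = 1.04.
Payoff layer (t=3): V(3,0)=0.0000, V(3,1)=0.2045, V(3,2)=12.4310, V(3,3)=26.5880
(2,0): S=70.3950. Δ = (V_up−V_dn)/(S_up−S_dn) = (0.2045−0.0000)/(77.4345−66.8752) = 0.0194. V = [p*·0.2045 + (1−p*)·0.0000]/1.04 = 0.1180. B = V − Δ·S = -1.2454.
(2,1): S=81.5100. Δ = (V_up−V_dn)/(S_up−S_dn) = (12.4310−0.2045)/(89.6610−77.4345) = 1.0000. V = [p*·12.4310 + (1−p*)·0.2045]/1.04 = 7.2504. B = V − Δ·S = -74.2596.
(2,2): S=94.3800. Δ = (V_up−V_dn)/(S_up−S_dn) = (26.5880−12.4310)/(103.8180−89.6610) = 1.0000. V = [p*·26.5880 + (1−p*)·12.4310]/1.04 = 20.1204. B = V − Δ·S = -74.2596.
(1,0): S=74.1000. Δ = (V_up−V_dn)/(S_up−S_dn) = (7.2504−0.1180)/(81.5100−70.3950) = 0.6417. V = [p*·7.2504 + (1−p*)·0.1180]/1.04 = 4.2283. B = V − Δ·S = -43.3211.
(1,1): S=85.8000. Δ = (V_up−V_dn)/(S_up−S_dn) = (20.1204−7.2504)/(94.3800−81.5100) = 1.0000. V = [p*·20.1204 + (1−p*)·7.2504]/1.04 = 14.3965. B = V − Δ·S = -71.4035.
(0,0): S=78.0000. Δ = (V_up−V_dn)/(S_up−S_dn) = (14.3965−4.2283)/(85.8000−74.1000) = 0.8691. V = [p*·14.3965 + (1−p*)·4.2283]/1.04 = 9.9320. B = V − Δ·S = -57.8563.
Check: Δ(0,0)·S0 + B(0,0) = 9.9320 = V0.

(0,0): Delta=0.8691 Bond=-57.8563
(1,0): Delta=0.6417 Bond=-43.3211
(1,1): Delta=1.0000 Bond=-71.4035
(2,0): Delta=0.0194 Bond=-1.2454
(2,1): Delta=1.0000 Bond=-74.2596
(2,2): Delta=1.0000 Bond=-74.2596
V0=9.9320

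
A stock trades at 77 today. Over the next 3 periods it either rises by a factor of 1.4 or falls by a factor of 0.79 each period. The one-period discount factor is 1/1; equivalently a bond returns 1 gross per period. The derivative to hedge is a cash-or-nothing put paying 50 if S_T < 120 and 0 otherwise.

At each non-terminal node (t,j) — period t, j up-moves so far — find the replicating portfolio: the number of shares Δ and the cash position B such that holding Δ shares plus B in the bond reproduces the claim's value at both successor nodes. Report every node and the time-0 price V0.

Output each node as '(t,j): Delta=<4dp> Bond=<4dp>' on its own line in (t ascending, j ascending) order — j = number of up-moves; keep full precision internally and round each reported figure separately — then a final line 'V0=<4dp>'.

(0,0): Delta=-0.1262 Bond=57.6744
(1,0): Delta=0.0000 Bond=50.0000
(1,1): Delta=-0.2618 Bond=72.2924
(2,0): Delta=0.0000 Bond=50.0000
(2,1): Delta=0.0000 Bond=50.0000
(2,2): Delta=-0.5431 Bond=114.7541
V0=47.9600

Since d<R<u, set p* = (R−d)/(u−d) = 0.3443; price each node as the discounted p*-expectation of its children.
Terminal values V(3,·): V(3,0)=50.0000, V(3,1)=50.0000, V(3,2)=50.0000, V(3,3)=0.0000
Node (2,0) S=48.0557: V=(p*·50.0000+(1−p*)·50.0000)/1=50.0000; Δ=(50.0000−50.0000)/(67.2780−37.9640)=0.0000; B=V−Δ·S=50.0000
Node (2,1) S=85.1620: V=(p*·50.0000+(1−p*)·50.0000)/1=50.0000; Δ=(50.0000−50.0000)/(119.2268−67.2780)=0.0000; B=V−Δ·S=50.0000
Node (2,2) S=150.9200: V=(p*·0.0000+(1−p*)·50.0000)/1=32.7869; Δ=(0.0000−50.0000)/(211.2880−119.2268)=-0.5431; B=V−Δ·S=114.7541
Node (1,0) S=60.8300: V=(p*·50.0000+(1−p*)·50.0000)/1=50.0000; Δ=(50.0000−50.0000)/(85.1620−48.0557)=0.0000; B=V−Δ·S=50.0000
Node (1,1) S=107.8000: V=(p*·32.7869+(1−p*)·50.0000)/1=44.0742; Δ=(32.7869−50.0000)/(150.9200−85.1620)=-0.2618; B=V−Δ·S=72.2924
Node (0,0) S=77.0000: V=(p*·44.0742+(1−p*)·50.0000)/1=47.9600; Δ=(44.0742−50.0000)/(107.8000−60.8300)=-0.1262; B=V−Δ·S=57.6744
The time-0 hedge costs 47.9600, which is the no-arbitrage price.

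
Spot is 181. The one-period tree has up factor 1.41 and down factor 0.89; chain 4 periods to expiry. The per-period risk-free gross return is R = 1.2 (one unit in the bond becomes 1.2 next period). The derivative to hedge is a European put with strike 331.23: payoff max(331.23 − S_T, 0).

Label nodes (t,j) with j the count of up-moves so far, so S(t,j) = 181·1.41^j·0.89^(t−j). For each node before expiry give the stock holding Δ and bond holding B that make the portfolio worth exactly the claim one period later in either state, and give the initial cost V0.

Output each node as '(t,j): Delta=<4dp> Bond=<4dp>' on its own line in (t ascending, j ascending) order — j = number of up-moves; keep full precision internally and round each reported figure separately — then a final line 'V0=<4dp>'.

(0,0): Delta=-0.3377 Bond=83.1239
(1,0): Delta=-0.6454 Bond=149.3224
(1,1): Delta=-0.2061 Bond=66.1664
(2,0): Delta=-1.0000 Bond=230.0208
(2,1): Delta=-0.4938 Bond=144.7509
(2,2): Delta=-0.0831 Bond=35.1296
(3,0): Delta=-1.0000 Bond=276.0250
(3,1): Delta=-1.0000 Bond=276.0250
(3,2): Delta=-0.2774 Bond=104.3850
(3,3): Delta=0.0000 Bond=0.0000
V0=22.0009

The replicating-portfolio and risk-neutral prices coincide; use p* = (1.2−0.89)/(1.41−0.89) = 0.5962 for the latter.
Terminal values V(4,·): V(4,0)=217.6665, V(4,1)=151.3149, V(4,2)=46.1959, V(4,3)=0.0000, V(4,4)=0.0000
  t=3,j=0: stock 127.5994 → up 179.9151 (V=151.3149), down 113.5635 (V=217.6665). Price 148.4256; hedge Δ=-1.0000, bond B=276.0250.
  t=3,j=1: stock 202.1518 → up 285.0341 (V=46.1959), down 179.9151 (V=151.3149). Price 73.8732; hedge Δ=-1.0000, bond B=276.0250.
  t=3,j=2: stock 320.2630 → up 451.5709 (V=0.0000), down 285.0341 (V=46.1959). Price 15.5467; hedge Δ=-0.2774, bond B=104.3850.
  t=3,j=3: stock 507.3830 → up 715.4100 (V=0.0000), down 451.5709 (V=0.0000). Price 0.0000; hedge Δ=0.0000, bond B=0.0000.
  t=2,j=0: stock 143.3701 → up 202.1518 (V=73.8732), down 127.5994 (V=148.4256). Price 86.6507; hedge Δ=-1.0000, bond B=230.0208.
  t=2,j=1: stock 227.1369 → up 320.2630 (V=15.5467), down 202.1518 (V=73.8732). Price 32.5847; hedge Δ=-0.4938, bond B=144.7509.
  t=2,j=2: stock 359.8461 → up 507.3830 (V=0.0000), down 320.2630 (V=15.5467). Price 5.2321; hedge Δ=-0.0831, bond B=35.1296.
  t=1,j=0: stock 161.0900 → up 227.1369 (V=32.5847), down 143.3701 (V=86.6507). Price 45.3492; hedge Δ=-0.6454, bond B=149.3224.
  t=1,j=1: stock 255.2100 → up 359.8461 (V=5.2321), down 227.1369 (V=32.5847). Price 13.5653; hedge Δ=-0.2061, bond B=66.1664.
  t=0,j=0: stock 181.0000 → up 255.2100 (V=13.5653), down 161.0900 (V=45.3492). Price 22.0009; hedge Δ=-0.3377, bond B=83.1239.
The time-0 hedge costs 22.0009, which is the no-arbitrage price.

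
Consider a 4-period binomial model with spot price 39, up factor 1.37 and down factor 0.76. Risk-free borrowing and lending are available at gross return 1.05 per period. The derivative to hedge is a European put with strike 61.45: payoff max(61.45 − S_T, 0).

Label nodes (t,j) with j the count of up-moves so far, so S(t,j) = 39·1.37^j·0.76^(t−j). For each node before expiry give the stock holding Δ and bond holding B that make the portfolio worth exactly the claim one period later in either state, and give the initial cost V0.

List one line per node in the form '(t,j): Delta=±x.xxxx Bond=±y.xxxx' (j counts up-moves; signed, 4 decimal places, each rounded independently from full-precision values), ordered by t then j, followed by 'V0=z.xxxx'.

Since d<R<u, set p* = (R−d)/(u−d) = 0.4754; price each node as the discounted p*-expectation of its children.
Payoff layer (t=4): V(4,0)=48.4388, V(4,1)=37.9955, V(4,2)=19.1702, V(4,3)=0.0000, V(4,4)=0.0000
  t=3,j=0: stock 17.1201 → up 23.4545 (V=37.9955), down 13.0112 (V=48.4388). Price 41.4037; hedge Δ=-1.0000, bond B=58.5238.
  t=3,j=1: stock 30.8612 → up 42.2798 (V=19.1702), down 23.4545 (V=37.9955). Price 27.6626; hedge Δ=-1.0000, bond B=58.5238.
  t=3,j=2: stock 55.6313 → up 76.2149 (V=0.0000), down 42.2798 (V=19.1702). Price 9.5776; hedge Δ=-0.5649, bond B=41.0042.
  t=3,j=3: stock 100.2828 → up 137.3874 (V=0.0000), down 76.2149 (V=0.0000). Price 0.0000; hedge Δ=0.0000, bond B=0.0000.
  t=2,j=0: stock 22.5264 → up 30.8612 (V=27.6626), down 17.1201 (V=41.4037). Price 33.2106; hedge Δ=-1.0000, bond B=55.7370.
  t=2,j=1: stock 40.6068 → up 55.6313 (V=9.5776), down 30.8612 (V=27.6626). Price 18.1570; hedge Δ=-0.7301, bond B=47.8046.
  t=2,j=2: stock 73.1991 → up 100.2828 (V=0.0000), down 55.6313 (V=9.5776). Price 4.7851; hedge Δ=-0.2145, bond B=20.4861.
  t=1,j=0: stock 29.6400 → up 40.6068 (V=18.1570), down 22.5264 (V=33.2106). Price 24.8133; hedge Δ=-0.8326, bond B=49.4913.
  t=1,j=1: stock 53.4300 → up 73.1991 (V=4.7851), down 40.6068 (V=18.1570). Price 11.2380; hedge Δ=-0.4103, bond B=33.1591.
  t=0,j=0: stock 39.0000 → up 53.4300 (V=11.2380), down 29.6400 (V=24.8133). Price 17.4852; hedge Δ=-0.5706, bond B=39.7398.
Root portfolio cost Δ·39+B reproduces V0=17.4852.

(0,0): Delta=-0.5706 Bond=39.7398
(1,0): Delta=-0.8326 Bond=49.4913
(1,1): Delta=-0.4103 Bond=33.1591
(2,0): Delta=-1.0000 Bond=55.7370
(2,1): Delta=-0.7301 Bond=47.8046
(2,2): Delta=-0.2145 Bond=20.4861
(3,0): Delta=-1.0000 Bond=58.5238
(3,1): Delta=-1.0000 Bond=58.5238
(3,2): Delta=-0.5649 Bond=41.0042
(3,3): Delta=0.0000 Bond=0.0000
V0=17.4852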